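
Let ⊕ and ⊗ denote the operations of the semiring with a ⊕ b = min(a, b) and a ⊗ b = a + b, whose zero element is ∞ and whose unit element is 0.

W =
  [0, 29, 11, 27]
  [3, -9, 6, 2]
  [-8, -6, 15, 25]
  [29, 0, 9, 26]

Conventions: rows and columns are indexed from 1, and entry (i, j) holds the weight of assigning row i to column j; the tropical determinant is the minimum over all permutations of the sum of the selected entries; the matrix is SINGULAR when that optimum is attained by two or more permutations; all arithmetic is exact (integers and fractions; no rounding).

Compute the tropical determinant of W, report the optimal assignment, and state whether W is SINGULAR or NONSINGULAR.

σ = (1, 2, 3, 4): 0 + (-9) + 15 + 26 = 32
σ = (1, 2, 4, 3): 0 + (-9) + 25 + 9 = 25
σ = (1, 3, 2, 4): 0 + 6 + (-6) + 26 = 26
σ = (1, 3, 4, 2): 0 + 6 + 25 + 0 = 31
σ = (1, 4, 2, 3): 0 + 2 + (-6) + 9 = 5
σ = (1, 4, 3, 2): 0 + 2 + 15 + 0 = 17
σ = (2, 1, 3, 4): 29 + 3 + 15 + 26 = 73
σ = (2, 1, 4, 3): 29 + 3 + 25 + 9 = 66
σ = (2, 3, 1, 4): 29 + 6 + (-8) + 26 = 53
σ = (2, 3, 4, 1): 29 + 6 + 25 + 29 = 89
σ = (2, 4, 1, 3): 29 + 2 + (-8) + 9 = 32
σ = (2, 4, 3, 1): 29 + 2 + 15 + 29 = 75
σ = (3, 1, 2, 4): 11 + 3 + (-6) + 26 = 34
σ = (3, 1, 4, 2): 11 + 3 + 25 + 0 = 39
σ = (3, 2, 1, 4): 11 + (-9) + (-8) + 26 = 20
σ = (3, 2, 4, 1): 11 + (-9) + 25 + 29 = 56
σ = (3, 4, 1, 2): 11 + 2 + (-8) + 0 = 5
σ = (3, 4, 2, 1): 11 + 2 + (-6) + 29 = 36
σ = (4, 1, 2, 3): 27 + 3 + (-6) + 9 = 33
σ = (4, 1, 3, 2): 27 + 3 + 15 + 0 = 45
σ = (4, 2, 1, 3): 27 + (-9) + (-8) + 9 = 19
σ = (4, 2, 3, 1): 27 + (-9) + 15 + 29 = 62
σ = (4, 3, 1, 2): 27 + 6 + (-8) + 0 = 25
σ = (4, 3, 2, 1): 27 + 6 + (-6) + 29 = 56
Optimal value attained by: σ = (1, 4, 2, 3).
Answer: det⊕(W) = 5; verdict: SINGULAR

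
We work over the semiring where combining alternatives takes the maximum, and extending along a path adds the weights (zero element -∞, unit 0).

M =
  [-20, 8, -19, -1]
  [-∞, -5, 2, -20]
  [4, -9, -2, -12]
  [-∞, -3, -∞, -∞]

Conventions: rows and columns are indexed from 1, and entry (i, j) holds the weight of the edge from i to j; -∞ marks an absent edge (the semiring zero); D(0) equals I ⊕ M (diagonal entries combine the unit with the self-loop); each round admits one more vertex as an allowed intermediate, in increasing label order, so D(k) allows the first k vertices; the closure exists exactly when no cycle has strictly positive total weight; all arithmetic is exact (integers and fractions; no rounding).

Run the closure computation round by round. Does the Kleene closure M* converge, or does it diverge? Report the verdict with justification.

D(0):
  [0, 8, -19, -1]
  [-∞, 0, 2, -20]
  [4, -9, 0, -12]
  [-∞, -3, -∞, 0]
D(1):
  [0, 8, -19, -1]
  [-∞, 0, 2, -20]
  [4, 12, 0, 3]
  [-∞, -3, -∞, 0]
Detection: at round 2, diagonal entry (3, 3) turns strictly positive.
Key observation: the cycle 3->1->2->3 has total weight 4 + 8 + 2, which is strictly positive.
Answer: DIVERGES — positive cycle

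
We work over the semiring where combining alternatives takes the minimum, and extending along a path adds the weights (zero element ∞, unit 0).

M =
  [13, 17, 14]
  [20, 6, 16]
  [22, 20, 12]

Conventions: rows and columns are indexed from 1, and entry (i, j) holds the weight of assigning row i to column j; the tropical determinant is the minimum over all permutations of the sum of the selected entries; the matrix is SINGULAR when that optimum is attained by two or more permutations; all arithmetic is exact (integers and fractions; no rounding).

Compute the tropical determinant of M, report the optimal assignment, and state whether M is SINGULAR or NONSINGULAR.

σ = (1, 2, 3): 13 + 6 + 12 = 31
σ = (1, 3, 2): 13 + 16 + 20 = 49
σ = (2, 1, 3): 17 + 20 + 12 = 49
σ = (2, 3, 1): 17 + 16 + 22 = 55
σ = (3, 1, 2): 14 + 20 + 20 = 54
σ = (3, 2, 1): 14 + 6 + 22 = 42
Optimal value attained by: σ = (1, 2, 3).
Answer: det⊕(M) = 31; verdict: NONSINGULAR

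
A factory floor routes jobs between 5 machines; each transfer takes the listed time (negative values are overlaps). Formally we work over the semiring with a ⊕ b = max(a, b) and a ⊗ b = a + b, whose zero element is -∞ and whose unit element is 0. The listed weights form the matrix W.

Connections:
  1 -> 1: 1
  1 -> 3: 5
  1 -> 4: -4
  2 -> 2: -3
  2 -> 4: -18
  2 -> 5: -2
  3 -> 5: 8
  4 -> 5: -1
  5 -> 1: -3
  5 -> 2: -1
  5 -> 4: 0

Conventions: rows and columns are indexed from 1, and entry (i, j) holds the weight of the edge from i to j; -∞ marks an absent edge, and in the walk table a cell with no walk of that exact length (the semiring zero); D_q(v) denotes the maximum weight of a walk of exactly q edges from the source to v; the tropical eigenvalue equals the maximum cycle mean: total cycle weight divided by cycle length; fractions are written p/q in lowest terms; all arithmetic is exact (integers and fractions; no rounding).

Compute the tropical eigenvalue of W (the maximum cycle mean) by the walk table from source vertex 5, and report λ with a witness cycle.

q=0: [-∞, -∞, -∞, -∞, 0]
q=1: [-3, -1, -∞, 0, -∞]
q=2: [-2, -4, 2, -7, -1]
q=3: [-1, -2, 3, -1, 10]
q=4: [7, 9, 4, 10, 11]
q=5: [8, 10, 12, 11, 12]
Optimal cycle mean attained by: cycle 1->3->5->1, total 5 + 8 + (-3), length 3.
Answer: λ = 10/3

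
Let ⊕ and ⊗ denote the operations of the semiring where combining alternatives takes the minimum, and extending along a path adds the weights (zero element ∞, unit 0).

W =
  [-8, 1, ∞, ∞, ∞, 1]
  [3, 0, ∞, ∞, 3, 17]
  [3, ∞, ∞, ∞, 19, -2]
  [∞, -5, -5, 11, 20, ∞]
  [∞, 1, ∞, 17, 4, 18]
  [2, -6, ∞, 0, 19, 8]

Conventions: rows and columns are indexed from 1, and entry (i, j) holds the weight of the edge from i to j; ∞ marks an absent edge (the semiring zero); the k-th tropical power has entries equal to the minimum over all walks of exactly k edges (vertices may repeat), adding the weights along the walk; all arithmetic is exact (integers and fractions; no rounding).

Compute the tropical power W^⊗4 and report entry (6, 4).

W^⊗2:
  [-16, -7, ∞, 1, 4, -7]
  [-5, 0, ∞, 17, 3, 4]
  [-5, -8, ∞, -2, 17, 4]
  [-2, -5, 6, 22, -2, -7]
  [4, 1, 12, 18, 4, 18]
  [-6, -6, -5, 8, -3, 3]
W^⊗3:
  [-24, -15, -4, -7, -4, -15]
  [-13, -4, 12, 4, 3, -4]
  [-13, -8, -7, 4, -5, -4]
  [-10, -13, 17, -7, -2, -1]
  [-4, 1, 13, 18, 4, 5]
  [-14, -6, 3, 3, -3, -7]
W^⊗4:
  [-32, -23, -12, -15, -12, -23]
  [-21, -12, -1, -4, -1, -12]
  [-21, -12, -1, -4, -5, -12]
  [-18, -13, -12, -1, -10, -9]
  [-12, -3, 13, 5, 4, -3]
  [-22, -13, -2, -7, -3, -13]
Key observation: the optimum is the walk 6->4->3->6->4, with weight 0 + (-5) + (-2) + 0 = -7.
Optimal value attained by: walk 6->4->3->6->4.
Answer: (W^⊗4)[6][4] = -7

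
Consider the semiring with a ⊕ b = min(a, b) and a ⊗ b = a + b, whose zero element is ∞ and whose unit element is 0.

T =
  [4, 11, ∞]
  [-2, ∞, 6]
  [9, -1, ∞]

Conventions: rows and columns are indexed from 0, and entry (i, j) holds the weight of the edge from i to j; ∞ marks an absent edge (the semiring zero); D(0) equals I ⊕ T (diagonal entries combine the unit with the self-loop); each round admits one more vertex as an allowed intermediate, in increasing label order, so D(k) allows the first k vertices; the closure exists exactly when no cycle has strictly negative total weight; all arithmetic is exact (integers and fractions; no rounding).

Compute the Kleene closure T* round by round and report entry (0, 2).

D(0):
  [0, 11, ∞]
  [-2, 0, 6]
  [9, -1, 0]
D(1):
  [0, 11, ∞]
  [-2, 0, 6]
  [9, -1, 0]
D(2):
  [0, 11, 17]
  [-2, 0, 6]
  [-3, -1, 0]
D(3):
  [0, 11, 17]
  [-2, 0, 6]
  [-3, -1, 0]
Answer: T*[0][2] = 17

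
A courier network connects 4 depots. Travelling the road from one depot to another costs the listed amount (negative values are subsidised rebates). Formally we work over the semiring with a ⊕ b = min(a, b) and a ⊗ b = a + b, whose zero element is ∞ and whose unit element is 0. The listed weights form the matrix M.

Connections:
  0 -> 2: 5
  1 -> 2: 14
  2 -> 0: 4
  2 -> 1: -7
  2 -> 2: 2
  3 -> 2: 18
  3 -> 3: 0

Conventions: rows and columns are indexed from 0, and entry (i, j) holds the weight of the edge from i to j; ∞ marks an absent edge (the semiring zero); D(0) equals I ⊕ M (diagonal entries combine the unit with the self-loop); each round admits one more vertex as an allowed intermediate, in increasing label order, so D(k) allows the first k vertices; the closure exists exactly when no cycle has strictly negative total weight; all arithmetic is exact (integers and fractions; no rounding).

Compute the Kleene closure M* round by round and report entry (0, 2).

D(0):
  [0, ∞, 5, ∞]
  [∞, 0, 14, ∞]
  [4, -7, 0, ∞]
  [∞, ∞, 18, 0]
D(1):
  [0, ∞, 5, ∞]
  [∞, 0, 14, ∞]
  [4, -7, 0, ∞]
  [∞, ∞, 18, 0]
D(2):
  [0, ∞, 5, ∞]
  [∞, 0, 14, ∞]
  [4, -7, 0, ∞]
  [∞, ∞, 18, 0]
D(3):
  [0, -2, 5, ∞]
  [18, 0, 14, ∞]
  [4, -7, 0, ∞]
  [22, 11, 18, 0]
D(4):
  [0, -2, 5, ∞]
  [18, 0, 14, ∞]
  [4, -7, 0, ∞]
  [22, 11, 18, 0]
Answer: M*[0][2] = 5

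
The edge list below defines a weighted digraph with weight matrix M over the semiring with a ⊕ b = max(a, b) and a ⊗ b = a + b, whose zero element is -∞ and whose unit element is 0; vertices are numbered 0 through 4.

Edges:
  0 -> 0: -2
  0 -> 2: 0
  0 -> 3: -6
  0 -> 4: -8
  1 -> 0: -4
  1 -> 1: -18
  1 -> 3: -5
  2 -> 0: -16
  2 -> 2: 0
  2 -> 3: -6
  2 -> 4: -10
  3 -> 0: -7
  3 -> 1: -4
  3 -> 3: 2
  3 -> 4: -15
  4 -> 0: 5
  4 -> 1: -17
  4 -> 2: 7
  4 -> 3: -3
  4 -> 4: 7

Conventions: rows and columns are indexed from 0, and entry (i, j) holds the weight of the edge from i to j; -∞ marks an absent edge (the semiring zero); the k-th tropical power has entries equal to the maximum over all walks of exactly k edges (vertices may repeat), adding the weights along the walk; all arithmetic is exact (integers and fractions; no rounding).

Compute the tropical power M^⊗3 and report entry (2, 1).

M^⊗2:
  [-3, -10, 0, -4, -1]
  [-6, -9, -4, -3, -12]
  [-5, -10, 0, -4, -3]
  [-5, -2, -7, 4, -8]
  [12, -7, 14, 4, 14]
M^⊗3:
  [4, -8, 6, -2, 6]
  [-7, -7, -4, -1, -5]
  [2, -8, 4, -2, 4]
  [-3, 0, -1, 6, -1]
  [19, 0, 21, 11, 21]
Key observation: the optimum is the walk 2->3->3->1, with weight (-6) + 2 + (-4) = -8.
Optimal value attained by: walk 2->3->3->1.
Answer: (M^⊗3)[2][1] = -8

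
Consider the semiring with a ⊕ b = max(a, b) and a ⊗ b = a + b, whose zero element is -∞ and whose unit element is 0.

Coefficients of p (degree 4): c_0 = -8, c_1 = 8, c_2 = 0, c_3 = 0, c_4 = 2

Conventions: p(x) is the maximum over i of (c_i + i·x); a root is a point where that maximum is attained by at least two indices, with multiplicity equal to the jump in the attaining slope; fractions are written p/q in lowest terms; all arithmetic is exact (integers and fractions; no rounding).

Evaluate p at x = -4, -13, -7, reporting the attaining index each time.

p(-4) = max(-8+0·(-4)=-8, 8+1·(-4)=4, 0+2·(-4)=-8, 0+3·(-4)=-12, 2+4·(-4)=-14) = 4 (attained by i=1)
p(-13) = max(-8+0·(-13)=-8, 8+1·(-13)=-5, 0+2·(-13)=-26, 0+3·(-13)=-39, 2+4·(-13)=-50) = -5 (attained by i=1)
p(-7) = max(-8+0·(-7)=-8, 8+1·(-7)=1, 0+2·(-7)=-14, 0+3·(-7)=-21, 2+4·(-7)=-26) = 1 (attained by i=1)
Answer: p(-4) = 4; p(-13) = -5; p(-7) = 1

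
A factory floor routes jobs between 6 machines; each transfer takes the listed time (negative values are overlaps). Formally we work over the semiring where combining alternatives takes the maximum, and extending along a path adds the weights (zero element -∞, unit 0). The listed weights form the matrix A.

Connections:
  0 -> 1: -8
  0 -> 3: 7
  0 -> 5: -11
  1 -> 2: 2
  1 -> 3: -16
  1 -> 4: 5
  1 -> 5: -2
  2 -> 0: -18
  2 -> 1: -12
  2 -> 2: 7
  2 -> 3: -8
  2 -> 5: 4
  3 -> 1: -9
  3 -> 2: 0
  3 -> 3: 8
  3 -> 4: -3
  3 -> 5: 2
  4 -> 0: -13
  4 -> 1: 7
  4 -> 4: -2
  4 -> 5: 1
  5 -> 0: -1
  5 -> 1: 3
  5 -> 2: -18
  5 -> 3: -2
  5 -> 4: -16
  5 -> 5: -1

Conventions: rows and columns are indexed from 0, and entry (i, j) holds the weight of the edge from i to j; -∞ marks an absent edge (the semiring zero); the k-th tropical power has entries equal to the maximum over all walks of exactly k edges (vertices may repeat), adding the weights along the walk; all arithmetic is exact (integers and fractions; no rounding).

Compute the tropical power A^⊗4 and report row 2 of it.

A^⊗2:
  [-12, -2, 7, 15, 4, 9]
  [-3, 12, 9, -4, 3, 6]
  [3, 7, 14, 2, -7, 11]
  [1, 5, 8, 16, 5, 10]
  [0, 5, 9, -1, 12, 5]
  [-2, 2, 5, 6, 8, 1]
A^⊗3:
  [8, 12, 15, 23, 12, 17]
  [5, 10, 16, 4, 17, 13]
  [10, 14, 21, 10, 12, 18]
  [9, 13, 16, 24, 13, 18]
  [4, 19, 16, 7, 10, 13]
  [0, 15, 12, 14, 7, 9]
A^⊗4:
  [16, 20, 23, 31, 20, 25]
  [12, 24, 23, 12, 15, 20]
  [17, 21, 28, 18, 19, 25]
  [17, 21, 24, 32, 21, 26]
  [12, 17, 23, 15, 24, 20]
  [8, 14, 19, 22, 20, 16]
Answer: row 2 of A^⊗4 = [17, 21, 28, 18, 19, 25]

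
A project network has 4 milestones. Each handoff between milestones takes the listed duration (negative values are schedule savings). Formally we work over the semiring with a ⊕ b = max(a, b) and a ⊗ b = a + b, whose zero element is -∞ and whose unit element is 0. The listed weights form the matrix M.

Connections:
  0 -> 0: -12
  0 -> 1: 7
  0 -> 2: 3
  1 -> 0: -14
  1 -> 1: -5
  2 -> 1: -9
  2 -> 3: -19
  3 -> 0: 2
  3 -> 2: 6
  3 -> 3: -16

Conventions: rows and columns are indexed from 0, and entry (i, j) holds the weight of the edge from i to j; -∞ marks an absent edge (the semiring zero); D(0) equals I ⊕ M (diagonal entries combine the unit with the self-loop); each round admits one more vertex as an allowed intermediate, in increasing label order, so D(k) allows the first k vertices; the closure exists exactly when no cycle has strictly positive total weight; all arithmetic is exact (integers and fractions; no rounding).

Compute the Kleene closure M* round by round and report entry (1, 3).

D(0):
  [0, 7, 3, -∞]
  [-14, 0, -∞, -∞]
  [-∞, -9, 0, -19]
  [2, -∞, 6, 0]
D(1):
  [0, 7, 3, -∞]
  [-14, 0, -11, -∞]
  [-∞, -9, 0, -19]
  [2, 9, 6, 0]
D(2):
  [0, 7, 3, -∞]
  [-14, 0, -11, -∞]
  [-23, -9, 0, -19]
  [2, 9, 6, 0]
D(3):
  [0, 7, 3, -16]
  [-14, 0, -11, -30]
  [-23, -9, 0, -19]
  [2, 9, 6, 0]
D(4):
  [0, 7, 3, -16]
  [-14, 0, -11, -30]
  [-17, -9, 0, -19]
  [2, 9, 6, 0]
Answer: M*[1][3] = -30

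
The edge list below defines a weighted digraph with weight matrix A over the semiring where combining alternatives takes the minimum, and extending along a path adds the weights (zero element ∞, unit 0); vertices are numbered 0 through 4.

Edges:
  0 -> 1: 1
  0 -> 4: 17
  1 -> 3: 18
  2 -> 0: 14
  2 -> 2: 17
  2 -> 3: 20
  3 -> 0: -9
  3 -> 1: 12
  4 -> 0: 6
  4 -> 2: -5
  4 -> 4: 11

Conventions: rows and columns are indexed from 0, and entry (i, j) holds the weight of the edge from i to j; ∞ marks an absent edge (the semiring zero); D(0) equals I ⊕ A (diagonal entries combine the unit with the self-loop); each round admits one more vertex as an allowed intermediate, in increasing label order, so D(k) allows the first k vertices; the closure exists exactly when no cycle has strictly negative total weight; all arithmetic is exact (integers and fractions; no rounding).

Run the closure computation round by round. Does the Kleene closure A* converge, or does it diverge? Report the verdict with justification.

D(0):
  [0, 1, ∞, ∞, 17]
  [∞, 0, ∞, 18, ∞]
  [14, ∞, 0, 20, ∞]
  [-9, 12, ∞, 0, ∞]
  [6, ∞, -5, ∞, 0]
D(1):
  [0, 1, ∞, ∞, 17]
  [∞, 0, ∞, 18, ∞]
  [14, 15, 0, 20, 31]
  [-9, -8, ∞, 0, 8]
  [6, 7, -5, ∞, 0]
D(2):
  [0, 1, ∞, 19, 17]
  [∞, 0, ∞, 18, ∞]
  [14, 15, 0, 20, 31]
  [-9, -8, ∞, 0, 8]
  [6, 7, -5, 25, 0]
D(3):
  [0, 1, ∞, 19, 17]
  [∞, 0, ∞, 18, ∞]
  [14, 15, 0, 20, 31]
  [-9, -8, ∞, 0, 8]
  [6, 7, -5, 15, 0]
D(4):
  [0, 1, ∞, 19, 17]
  [9, 0, ∞, 18, 26]
  [11, 12, 0, 20, 28]
  [-9, -8, ∞, 0, 8]
  [6, 7, -5, 15, 0]
D(5):
  [0, 1, 12, 19, 17]
  [9, 0, 21, 18, 26]
  [11, 12, 0, 20, 28]
  [-9, -8, 3, 0, 8]
  [6, 7, -5, 15, 0]
Key observation: every diagonal entry stays at the unit through all rounds, so no improving cycle exists.
Answer: CONVERGES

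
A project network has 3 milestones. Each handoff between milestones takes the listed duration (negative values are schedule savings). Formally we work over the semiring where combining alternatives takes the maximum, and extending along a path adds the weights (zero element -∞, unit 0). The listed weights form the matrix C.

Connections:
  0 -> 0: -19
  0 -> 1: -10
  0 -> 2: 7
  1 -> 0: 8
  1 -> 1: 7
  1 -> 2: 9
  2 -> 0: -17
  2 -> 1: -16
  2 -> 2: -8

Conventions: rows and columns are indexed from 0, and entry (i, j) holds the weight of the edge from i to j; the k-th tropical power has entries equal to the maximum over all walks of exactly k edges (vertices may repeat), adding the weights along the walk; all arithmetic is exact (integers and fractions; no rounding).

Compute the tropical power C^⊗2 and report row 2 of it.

C^⊗2:
  [-2, -3, -1]
  [15, 14, 16]
  [-8, -9, -7]
Answer: row 2 of C^⊗2 = [-8, -9, -7]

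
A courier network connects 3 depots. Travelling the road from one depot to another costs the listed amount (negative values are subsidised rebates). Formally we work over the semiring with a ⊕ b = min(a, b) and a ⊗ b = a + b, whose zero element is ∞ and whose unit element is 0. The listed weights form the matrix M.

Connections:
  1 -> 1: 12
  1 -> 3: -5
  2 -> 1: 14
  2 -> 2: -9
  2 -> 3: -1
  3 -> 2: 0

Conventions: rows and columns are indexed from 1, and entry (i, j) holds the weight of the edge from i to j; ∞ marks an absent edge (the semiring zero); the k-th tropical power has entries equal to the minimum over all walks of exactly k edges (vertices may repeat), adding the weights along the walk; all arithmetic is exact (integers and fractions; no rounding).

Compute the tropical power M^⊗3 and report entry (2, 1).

M^⊗2:
  [24, -5, 7]
  [5, -18, -10]
  [14, -9, -1]
M^⊗3:
  [9, -14, -6]
  [-4, -27, -19]
  [5, -18, -10]
Key observation: the optimum is the walk 2->2->2->1, with weight (-9) + (-9) + 14 = -4.
Optimal value attained by: walk 2->2->2->1.
Answer: (M^⊗3)[2][1] = -4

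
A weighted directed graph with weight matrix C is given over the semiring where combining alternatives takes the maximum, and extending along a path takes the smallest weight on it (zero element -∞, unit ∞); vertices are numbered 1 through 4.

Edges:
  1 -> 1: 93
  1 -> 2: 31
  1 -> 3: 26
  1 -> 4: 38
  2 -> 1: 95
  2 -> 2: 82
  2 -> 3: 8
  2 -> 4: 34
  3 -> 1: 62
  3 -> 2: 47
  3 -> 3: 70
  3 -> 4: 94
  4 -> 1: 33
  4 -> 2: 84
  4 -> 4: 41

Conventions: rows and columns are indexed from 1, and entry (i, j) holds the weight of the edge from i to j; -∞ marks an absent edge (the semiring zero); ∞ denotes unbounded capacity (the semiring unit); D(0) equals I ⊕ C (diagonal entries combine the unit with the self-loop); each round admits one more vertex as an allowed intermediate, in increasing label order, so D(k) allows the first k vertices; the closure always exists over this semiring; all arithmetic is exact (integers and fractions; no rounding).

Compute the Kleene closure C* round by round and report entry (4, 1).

D(0):
  [∞, 31, 26, 38]
  [95, ∞, 8, 34]
  [62, 47, ∞, 94]
  [33, 84, -∞, ∞]
D(1):
  [∞, 31, 26, 38]
  [95, ∞, 26, 38]
  [62, 47, ∞, 94]
  [33, 84, 26, ∞]
D(2):
  [∞, 31, 26, 38]
  [95, ∞, 26, 38]
  [62, 47, ∞, 94]
  [84, 84, 26, ∞]
D(3):
  [∞, 31, 26, 38]
  [95, ∞, 26, 38]
  [62, 47, ∞, 94]
  [84, 84, 26, ∞]
D(4):
  [∞, 38, 26, 38]
  [95, ∞, 26, 38]
  [84, 84, ∞, 94]
  [84, 84, 26, ∞]
Answer: C*[4][1] = 84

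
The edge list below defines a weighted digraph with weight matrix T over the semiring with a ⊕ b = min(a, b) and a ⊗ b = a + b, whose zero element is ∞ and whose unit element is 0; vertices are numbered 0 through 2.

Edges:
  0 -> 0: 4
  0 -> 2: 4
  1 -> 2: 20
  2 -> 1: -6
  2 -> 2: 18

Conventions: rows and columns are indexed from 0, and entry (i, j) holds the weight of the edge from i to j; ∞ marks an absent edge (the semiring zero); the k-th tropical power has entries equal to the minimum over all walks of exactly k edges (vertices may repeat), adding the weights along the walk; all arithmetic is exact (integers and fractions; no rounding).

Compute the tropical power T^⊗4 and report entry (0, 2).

T^⊗2:
  [8, -2, 8]
  [∞, 14, 38]
  [∞, 12, 14]
T^⊗3:
  [12, 2, 12]
  [∞, 32, 34]
  [∞, 8, 32]
T^⊗4:
  [16, 6, 16]
  [∞, 28, 52]
  [∞, 26, 28]
Key observation: the optimum is the walk 0->0->0->0->2, with weight 4 + 4 + 4 + 4 = 16.
Optimal value attained by: walk 0->0->0->0->2.
Answer: (T^⊗4)[0][2] = 16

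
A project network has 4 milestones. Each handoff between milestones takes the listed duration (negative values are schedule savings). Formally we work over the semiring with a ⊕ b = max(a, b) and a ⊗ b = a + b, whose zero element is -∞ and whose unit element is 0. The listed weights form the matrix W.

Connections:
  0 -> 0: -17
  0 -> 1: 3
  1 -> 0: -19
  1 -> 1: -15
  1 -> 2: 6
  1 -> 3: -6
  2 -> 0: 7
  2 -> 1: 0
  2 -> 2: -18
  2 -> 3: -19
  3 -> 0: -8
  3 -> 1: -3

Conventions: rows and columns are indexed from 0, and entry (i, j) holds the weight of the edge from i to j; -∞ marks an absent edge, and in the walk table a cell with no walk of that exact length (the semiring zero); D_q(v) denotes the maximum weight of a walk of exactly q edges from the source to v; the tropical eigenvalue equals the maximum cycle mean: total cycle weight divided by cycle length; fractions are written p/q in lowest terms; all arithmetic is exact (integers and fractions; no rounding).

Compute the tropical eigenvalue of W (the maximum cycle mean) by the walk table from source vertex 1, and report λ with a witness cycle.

q=0: [-∞, 0, -∞, -∞]
q=1: [-19, -15, 6, -6]
q=2: [13, 6, -9, -13]
q=3: [-2, 16, 12, 0]
q=4: [19, 12, 22, 10]
Optimal cycle mean attained by: cycle 0->1->2->0, total 3 + 6 + 7, length 3.
Answer: λ = 16/3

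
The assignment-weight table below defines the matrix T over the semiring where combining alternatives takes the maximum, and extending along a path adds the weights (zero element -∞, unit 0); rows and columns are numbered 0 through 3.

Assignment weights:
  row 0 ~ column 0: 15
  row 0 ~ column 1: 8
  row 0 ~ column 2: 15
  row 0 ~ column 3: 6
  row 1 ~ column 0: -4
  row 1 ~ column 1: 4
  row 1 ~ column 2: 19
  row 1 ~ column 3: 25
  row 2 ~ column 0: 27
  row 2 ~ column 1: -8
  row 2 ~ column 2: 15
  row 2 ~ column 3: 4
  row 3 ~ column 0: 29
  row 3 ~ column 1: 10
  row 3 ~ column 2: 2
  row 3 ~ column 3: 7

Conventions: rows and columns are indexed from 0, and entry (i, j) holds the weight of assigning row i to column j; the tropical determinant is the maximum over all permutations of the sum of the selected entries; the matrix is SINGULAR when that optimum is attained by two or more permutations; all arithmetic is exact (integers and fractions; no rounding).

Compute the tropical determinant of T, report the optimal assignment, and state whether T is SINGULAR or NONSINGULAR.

σ = (0, 1, 2, 3): 15 + 4 + 15 + 7 = 41
σ = (0, 1, 3, 2): 15 + 4 + 4 + 2 = 25
σ = (0, 2, 1, 3): 15 + 19 + (-8) + 7 = 33
σ = (0, 2, 3, 1): 15 + 19 + 4 + 10 = 48
σ = (0, 3, 1, 2): 15 + 25 + (-8) + 2 = 34
σ = (0, 3, 2, 1): 15 + 25 + 15 + 10 = 65
σ = (1, 0, 2, 3): 8 + (-4) + 15 + 7 = 26
σ = (1, 0, 3, 2): 8 + (-4) + 4 + 2 = 10
σ = (1, 2, 0, 3): 8 + 19 + 27 + 7 = 61
σ = (1, 2, 3, 0): 8 + 19 + 4 + 29 = 60
σ = (1, 3, 0, 2): 8 + 25 + 27 + 2 = 62
σ = (1, 3, 2, 0): 8 + 25 + 15 + 29 = 77
σ = (2, 0, 1, 3): 15 + (-4) + (-8) + 7 = 10
σ = (2, 0, 3, 1): 15 + (-4) + 4 + 10 = 25
σ = (2, 1, 0, 3): 15 + 4 + 27 + 7 = 53
σ = (2, 1, 3, 0): 15 + 4 + 4 + 29 = 52
σ = (2, 3, 0, 1): 15 + 25 + 27 + 10 = 77
σ = (2, 3, 1, 0): 15 + 25 + (-8) + 29 = 61
σ = (3, 0, 1, 2): 6 + (-4) + (-8) + 2 = -4
σ = (3, 0, 2, 1): 6 + (-4) + 15 + 10 = 27
σ = (3, 1, 0, 2): 6 + 4 + 27 + 2 = 39
σ = (3, 1, 2, 0): 6 + 4 + 15 + 29 = 54
σ = (3, 2, 0, 1): 6 + 19 + 27 + 10 = 62
σ = (3, 2, 1, 0): 6 + 19 + (-8) + 29 = 46
Optimal value attained by: σ = (1, 3, 2, 0).
Answer: det⊕(T) = 77; verdict: SINGULAR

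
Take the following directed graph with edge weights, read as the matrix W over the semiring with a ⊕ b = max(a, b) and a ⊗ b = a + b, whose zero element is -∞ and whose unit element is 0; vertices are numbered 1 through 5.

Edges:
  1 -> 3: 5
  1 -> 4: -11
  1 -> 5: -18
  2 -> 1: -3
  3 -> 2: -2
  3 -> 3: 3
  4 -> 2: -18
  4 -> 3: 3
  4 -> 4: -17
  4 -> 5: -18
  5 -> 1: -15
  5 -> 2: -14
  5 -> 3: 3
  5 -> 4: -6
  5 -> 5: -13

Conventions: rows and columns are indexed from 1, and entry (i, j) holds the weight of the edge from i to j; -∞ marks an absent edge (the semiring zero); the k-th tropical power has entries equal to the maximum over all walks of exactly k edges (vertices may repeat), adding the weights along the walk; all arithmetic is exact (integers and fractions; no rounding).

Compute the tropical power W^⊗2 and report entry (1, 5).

W^⊗2:
  [-33, 3, 8, -24, -29]
  [-∞, -∞, 2, -14, -21]
  [-5, 1, 6, -∞, -∞]
  [-21, 1, 6, -24, -31]
  [-17, 1, 6, -19, -24]
Key observation: the optimum is the walk 1->4->5, with weight (-11) + (-18) = -29.
Optimal value attained by: walk 1->4->5.
Answer: (W^⊗2)[1][5] = -29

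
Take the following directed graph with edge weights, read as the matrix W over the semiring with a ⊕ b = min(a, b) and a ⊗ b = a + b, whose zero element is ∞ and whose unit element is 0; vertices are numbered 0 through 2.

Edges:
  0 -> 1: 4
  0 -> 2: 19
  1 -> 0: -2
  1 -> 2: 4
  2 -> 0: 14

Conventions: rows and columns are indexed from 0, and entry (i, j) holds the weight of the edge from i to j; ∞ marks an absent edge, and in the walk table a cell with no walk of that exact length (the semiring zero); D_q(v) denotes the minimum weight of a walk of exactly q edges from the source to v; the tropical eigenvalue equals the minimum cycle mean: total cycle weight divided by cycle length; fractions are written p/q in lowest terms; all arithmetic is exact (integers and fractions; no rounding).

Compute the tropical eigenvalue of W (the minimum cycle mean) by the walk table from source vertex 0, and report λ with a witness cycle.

q=0: [0, ∞, ∞]
q=1: [∞, 4, 19]
q=2: [2, ∞, 8]
q=3: [22, 6, 21]
Optimal cycle mean attained by: cycle 0->1->0, total 4 + (-2), length 2.
Answer: λ = 1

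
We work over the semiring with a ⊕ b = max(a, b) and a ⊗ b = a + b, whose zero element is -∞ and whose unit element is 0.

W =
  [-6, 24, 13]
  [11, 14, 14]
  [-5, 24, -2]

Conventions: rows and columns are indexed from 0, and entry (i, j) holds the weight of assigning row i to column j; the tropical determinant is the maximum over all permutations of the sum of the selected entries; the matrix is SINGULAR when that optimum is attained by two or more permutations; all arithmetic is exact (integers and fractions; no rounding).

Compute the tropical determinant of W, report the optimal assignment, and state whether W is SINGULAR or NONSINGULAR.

σ = (0, 1, 2): (-6) + 14 + (-2) = 6
σ = (0, 2, 1): (-6) + 14 + 24 = 32
σ = (1, 0, 2): 24 + 11 + (-2) = 33
σ = (1, 2, 0): 24 + 14 + (-5) = 33
σ = (2, 0, 1): 13 + 11 + 24 = 48
σ = (2, 1, 0): 13 + 14 + (-5) = 22
Optimal value attained by: σ = (2, 0, 1).
Answer: det⊕(W) = 48; verdict: NONSINGULAR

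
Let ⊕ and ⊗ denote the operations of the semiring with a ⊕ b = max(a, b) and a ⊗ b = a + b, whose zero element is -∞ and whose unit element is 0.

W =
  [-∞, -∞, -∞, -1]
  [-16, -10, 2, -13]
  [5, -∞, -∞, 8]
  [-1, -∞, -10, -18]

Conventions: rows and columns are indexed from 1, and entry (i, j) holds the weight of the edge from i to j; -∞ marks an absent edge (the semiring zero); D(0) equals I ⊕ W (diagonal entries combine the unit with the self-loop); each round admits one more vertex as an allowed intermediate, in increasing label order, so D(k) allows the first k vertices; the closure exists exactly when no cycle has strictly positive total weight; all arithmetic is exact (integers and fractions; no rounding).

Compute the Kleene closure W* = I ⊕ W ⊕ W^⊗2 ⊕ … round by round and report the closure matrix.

D(0):
  [0, -∞, -∞, -1]
  [-16, 0, 2, -13]
  [5, -∞, 0, 8]
  [-1, -∞, -10, 0]
D(1):
  [0, -∞, -∞, -1]
  [-16, 0, 2, -13]
  [5, -∞, 0, 8]
  [-1, -∞, -10, 0]
D(2):
  [0, -∞, -∞, -1]
  [-16, 0, 2, -13]
  [5, -∞, 0, 8]
  [-1, -∞, -10, 0]
D(3):
  [0, -∞, -∞, -1]
  [7, 0, 2, 10]
  [5, -∞, 0, 8]
  [-1, -∞, -10, 0]
D(4):
  [0, -∞, -11, -1]
  [9, 0, 2, 10]
  [7, -∞, 0, 8]
  [-1, -∞, -10, 0]
Answer: W* = [[0, -∞, -11, -1], [9, 0, 2, 10], [7, -∞, 0, 8], [-1, -∞, -10, 0]]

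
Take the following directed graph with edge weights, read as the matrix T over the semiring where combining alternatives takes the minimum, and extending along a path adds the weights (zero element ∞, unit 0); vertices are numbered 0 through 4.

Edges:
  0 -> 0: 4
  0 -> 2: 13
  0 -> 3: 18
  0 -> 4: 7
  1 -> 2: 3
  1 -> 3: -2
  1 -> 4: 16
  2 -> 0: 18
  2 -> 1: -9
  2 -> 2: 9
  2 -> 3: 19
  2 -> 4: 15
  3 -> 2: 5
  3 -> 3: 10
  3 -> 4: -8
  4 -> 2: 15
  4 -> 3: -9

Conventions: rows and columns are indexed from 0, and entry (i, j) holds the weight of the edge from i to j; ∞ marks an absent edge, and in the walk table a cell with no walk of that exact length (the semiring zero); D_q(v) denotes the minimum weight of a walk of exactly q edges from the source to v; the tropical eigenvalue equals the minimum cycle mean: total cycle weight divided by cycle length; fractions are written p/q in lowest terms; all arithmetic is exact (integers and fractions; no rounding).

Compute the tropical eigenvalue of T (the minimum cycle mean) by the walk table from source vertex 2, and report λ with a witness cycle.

q=0: [∞, ∞, 0, ∞, ∞]
q=1: [18, -9, 9, 19, 15]
q=2: [22, 0, -6, -11, 7]
q=3: [12, -15, -6, -2, -19]
q=4: [12, -15, -12, -28, -10]
q=5: [6, -21, -23, -19, -36]
Optimal cycle mean attained by: cycle 3->4->3, total (-8) + (-9), length 2.
Answer: λ = -17/2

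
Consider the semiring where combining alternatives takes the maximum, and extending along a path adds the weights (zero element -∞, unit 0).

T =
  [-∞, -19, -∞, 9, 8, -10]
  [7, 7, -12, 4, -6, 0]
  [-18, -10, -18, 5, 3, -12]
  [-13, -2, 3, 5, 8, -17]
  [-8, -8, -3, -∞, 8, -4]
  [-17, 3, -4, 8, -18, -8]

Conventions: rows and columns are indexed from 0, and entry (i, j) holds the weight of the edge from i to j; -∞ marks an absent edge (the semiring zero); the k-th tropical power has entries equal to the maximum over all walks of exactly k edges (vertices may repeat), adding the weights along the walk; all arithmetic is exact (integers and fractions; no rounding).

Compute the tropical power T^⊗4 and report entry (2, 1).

T^⊗2:
  [0, 7, 12, 14, 17, 4]
  [14, 14, 7, 16, 15, 7]
  [-3, 3, 8, 10, 13, -1]
  [5, 5, 8, 10, 16, 4]
  [0, 0, 5, 4, 16, 4]
  [10, 10, 11, 13, 16, 3]
T^⊗3:
  [14, 14, 17, 19, 25, 13]
  [21, 21, 19, 23, 24, 14]
  [10, 10, 13, 15, 21, 9]
  [12, 12, 13, 15, 24, 12]
  [8, 8, 13, 12, 24, 12]
  [17, 17, 16, 19, 24, 12]
T^⊗4:
  [21, 21, 22, 24, 33, 21]
  [28, 28, 26, 30, 32, 21]
  [17, 17, 18, 20, 29, 17]
  [19, 19, 21, 21, 32, 20]
  [16, 16, 21, 20, 32, 20]
  [24, 24, 22, 26, 32, 20]
Key observation: the optimum is the walk 2->3->1->1->1, with weight 5 + (-2) + 7 + 7 = 17.
Optimal value attained by: walk 2->3->1->1->1.
Answer: (T^⊗4)[2][1] = 17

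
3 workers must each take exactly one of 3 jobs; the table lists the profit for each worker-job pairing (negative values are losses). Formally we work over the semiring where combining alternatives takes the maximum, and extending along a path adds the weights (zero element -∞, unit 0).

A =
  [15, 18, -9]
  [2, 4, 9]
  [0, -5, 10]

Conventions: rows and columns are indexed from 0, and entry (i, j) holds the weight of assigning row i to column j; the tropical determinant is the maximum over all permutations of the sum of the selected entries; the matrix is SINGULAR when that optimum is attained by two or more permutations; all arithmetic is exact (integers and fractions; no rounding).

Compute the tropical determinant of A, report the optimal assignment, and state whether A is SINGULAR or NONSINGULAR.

σ = (0, 1, 2): 15 + 4 + 10 = 29
σ = (0, 2, 1): 15 + 9 + (-5) = 19
σ = (1, 0, 2): 18 + 2 + 10 = 30
σ = (1, 2, 0): 18 + 9 + 0 = 27
σ = (2, 0, 1): (-9) + 2 + (-5) = -12
σ = (2, 1, 0): (-9) + 4 + 0 = -5
Optimal value attained by: σ = (1, 0, 2).
Answer: det⊕(A) = 30; verdict: NONSINGULAR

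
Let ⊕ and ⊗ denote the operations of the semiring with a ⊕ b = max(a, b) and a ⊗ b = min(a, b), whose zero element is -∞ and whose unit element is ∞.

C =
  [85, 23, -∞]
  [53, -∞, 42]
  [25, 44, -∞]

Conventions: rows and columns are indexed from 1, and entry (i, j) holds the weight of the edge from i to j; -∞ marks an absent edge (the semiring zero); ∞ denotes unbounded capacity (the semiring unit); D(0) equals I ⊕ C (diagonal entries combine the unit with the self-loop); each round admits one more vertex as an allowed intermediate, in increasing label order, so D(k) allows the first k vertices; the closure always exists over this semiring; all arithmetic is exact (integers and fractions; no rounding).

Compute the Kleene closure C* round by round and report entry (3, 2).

D(0):
  [∞, 23, -∞]
  [53, ∞, 42]
  [25, 44, ∞]
D(1):
  [∞, 23, -∞]
  [53, ∞, 42]
  [25, 44, ∞]
D(2):
  [∞, 23, 23]
  [53, ∞, 42]
  [44, 44, ∞]
D(3):
  [∞, 23, 23]
  [53, ∞, 42]
  [44, 44, ∞]
Answer: C*[3][2] = 44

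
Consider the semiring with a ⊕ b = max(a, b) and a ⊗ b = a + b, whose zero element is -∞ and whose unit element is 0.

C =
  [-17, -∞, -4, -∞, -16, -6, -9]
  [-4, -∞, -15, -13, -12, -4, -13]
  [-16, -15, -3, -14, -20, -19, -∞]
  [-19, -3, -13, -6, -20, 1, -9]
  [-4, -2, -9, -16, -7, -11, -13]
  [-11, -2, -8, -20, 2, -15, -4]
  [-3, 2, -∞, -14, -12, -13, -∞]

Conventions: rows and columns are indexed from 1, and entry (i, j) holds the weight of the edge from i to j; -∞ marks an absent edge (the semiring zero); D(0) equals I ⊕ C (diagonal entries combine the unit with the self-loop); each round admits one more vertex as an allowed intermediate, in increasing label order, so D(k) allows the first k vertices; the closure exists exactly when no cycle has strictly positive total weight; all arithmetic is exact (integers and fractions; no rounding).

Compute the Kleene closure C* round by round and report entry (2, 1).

D(0):
  [0, -∞, -4, -∞, -16, -6, -9]
  [-4, 0, -15, -13, -12, -4, -13]
  [-16, -15, 0, -14, -20, -19, -∞]
  [-19, -3, -13, 0, -20, 1, -9]
  [-4, -2, -9, -16, 0, -11, -13]
  [-11, -2, -8, -20, 2, 0, -4]
  [-3, 2, -∞, -14, -12, -13, 0]
D(1):
  [0, -∞, -4, -∞, -16, -6, -9]
  [-4, 0, -8, -13, -12, -4, -13]
  [-16, -15, 0, -14, -20, -19, -25]
  [-19, -3, -13, 0, -20, 1, -9]
  [-4, -2, -8, -16, 0, -10, -13]
  [-11, -2, -8, -20, 2, 0, -4]
  [-3, 2, -7, -14, -12, -9, 0]
D(2):
  [0, -∞, -4, -∞, -16, -6, -9]
  [-4, 0, -8, -13, -12, -4, -13]
  [-16, -15, 0, -14, -20, -19, -25]
  [-7, -3, -11, 0, -15, 1, -9]
  [-4, -2, -8, -15, 0, -6, -13]
  [-6, -2, -8, -15, 2, 0, -4]
  [-2, 2, -6, -11, -10, -2, 0]
D(3):
  [0, -19, -4, -18, -16, -6, -9]
  [-4, 0, -8, -13, -12, -4, -13]
  [-16, -15, 0, -14, -20, -19, -25]
  [-7, -3, -11, 0, -15, 1, -9]
  [-4, -2, -8, -15, 0, -6, -13]
  [-6, -2, -8, -15, 2, 0, -4]
  [-2, 2, -6, -11, -10, -2, 0]
D(4):
  [0, -19, -4, -18, -16, -6, -9]
  [-4, 0, -8, -13, -12, -4, -13]
  [-16, -15, 0, -14, -20, -13, -23]
  [-7, -3, -11, 0, -15, 1, -9]
  [-4, -2, -8, -15, 0, -6, -13]
  [-6, -2, -8, -15, 2, 0, -4]
  [-2, 2, -6, -11, -10, -2, 0]
D(5):
  [0, -18, -4, -18, -16, -6, -9]
  [-4, 0, -8, -13, -12, -4, -13]
  [-16, -15, 0, -14, -20, -13, -23]
  [-7, -3, -11, 0, -15, 1, -9]
  [-4, -2, -8, -15, 0, -6, -13]
  [-2, 0, -6, -13, 2, 0, -4]
  [-2, 2, -6, -11, -10, -2, 0]
D(6):
  [0, -6, -4, -18, -4, -6, -9]
  [-4, 0, -8, -13, -2, -4, -8]
  [-15, -13, 0, -14, -11, -13, -17]
  [-1, 1, -5, 0, 3, 1, -3]
  [-4, -2, -8, -15, 0, -6, -10]
  [-2, 0, -6, -13, 2, 0, -4]
  [-2, 2, -6, -11, 0, -2, 0]
D(7):
  [0, -6, -4, -18, -4, -6, -9]
  [-4, 0, -8, -13, -2, -4, -8]
  [-15, -13, 0, -14, -11, -13, -17]
  [-1, 1, -5, 0, 3, 1, -3]
  [-4, -2, -8, -15, 0, -6, -10]
  [-2, 0, -6, -13, 2, 0, -4]
  [-2, 2, -6, -11, 0, -2, 0]
Answer: C*[2][1] = -4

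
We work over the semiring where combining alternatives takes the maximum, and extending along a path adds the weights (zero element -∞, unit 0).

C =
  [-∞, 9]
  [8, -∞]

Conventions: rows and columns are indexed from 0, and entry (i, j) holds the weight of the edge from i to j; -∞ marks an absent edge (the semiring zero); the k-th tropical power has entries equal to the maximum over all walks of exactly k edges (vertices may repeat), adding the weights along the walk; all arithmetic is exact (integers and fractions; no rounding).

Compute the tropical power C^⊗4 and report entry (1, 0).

C^⊗2:
  [17, -∞]
  [-∞, 17]
C^⊗3:
  [-∞, 26]
  [25, -∞]
C^⊗4:
  [34, -∞]
  [-∞, 34]
Key observation: no walk of exactly 4 edges connects these vertices, so the entry is the semiring zero.
Answer: (C^⊗4)[1][0] = -∞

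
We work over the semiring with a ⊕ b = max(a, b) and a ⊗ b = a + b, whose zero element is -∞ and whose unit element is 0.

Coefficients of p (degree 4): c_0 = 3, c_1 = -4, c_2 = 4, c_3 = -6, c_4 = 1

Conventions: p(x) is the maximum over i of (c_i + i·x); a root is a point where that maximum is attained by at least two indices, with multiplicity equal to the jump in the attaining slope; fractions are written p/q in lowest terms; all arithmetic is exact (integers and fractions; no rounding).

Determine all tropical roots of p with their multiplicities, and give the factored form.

hull edge (i=0, c=3) to (i=2, c=4): slope 1/2, span 2
hull edge (i=2, c=4) to (i=4, c=1): slope -3/2, span 2
Factored form: p(x) = 1 ⊗ (x ⊕ (-1/2)) ⊗ (x ⊕ (-1/2)) ⊗ (x ⊕ 3/2) ⊗ (x ⊕ 3/2)
Answer: roots = -1/2 (mult 2), 3/2 (mult 2)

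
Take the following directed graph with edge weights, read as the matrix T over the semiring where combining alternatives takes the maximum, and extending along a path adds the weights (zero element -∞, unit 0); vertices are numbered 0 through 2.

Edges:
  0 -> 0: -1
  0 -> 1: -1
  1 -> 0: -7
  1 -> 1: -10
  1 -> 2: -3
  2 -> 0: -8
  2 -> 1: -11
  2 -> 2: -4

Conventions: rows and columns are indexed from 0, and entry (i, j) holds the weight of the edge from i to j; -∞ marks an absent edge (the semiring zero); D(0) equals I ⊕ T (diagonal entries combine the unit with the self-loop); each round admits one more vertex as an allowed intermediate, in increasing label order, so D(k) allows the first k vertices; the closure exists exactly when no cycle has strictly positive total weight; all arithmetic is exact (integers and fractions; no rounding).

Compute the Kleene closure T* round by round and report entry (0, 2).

D(0):
  [0, -1, -∞]
  [-7, 0, -3]
  [-8, -11, 0]
D(1):
  [0, -1, -∞]
  [-7, 0, -3]
  [-8, -9, 0]
D(2):
  [0, -1, -4]
  [-7, 0, -3]
  [-8, -9, 0]
D(3):
  [0, -1, -4]
  [-7, 0, -3]
  [-8, -9, 0]
Answer: T*[0][2] = -4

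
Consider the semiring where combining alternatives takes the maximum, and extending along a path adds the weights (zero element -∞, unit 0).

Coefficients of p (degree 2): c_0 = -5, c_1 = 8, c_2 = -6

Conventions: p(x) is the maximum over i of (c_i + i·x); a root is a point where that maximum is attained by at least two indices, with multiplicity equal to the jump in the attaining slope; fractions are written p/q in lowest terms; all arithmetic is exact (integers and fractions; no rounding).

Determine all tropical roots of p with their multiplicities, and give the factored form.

hull edge (i=0, c=-5) to (i=1, c=8): slope 13, span 1
hull edge (i=1, c=8) to (i=2, c=-6): slope -14, span 1
Factored form: p(x) = -6 ⊗ (x ⊕ (-13)) ⊗ (x ⊕ 14)
Answer: roots = -13 (mult 1), 14 (mult 1)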